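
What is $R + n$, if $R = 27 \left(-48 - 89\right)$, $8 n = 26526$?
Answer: $- \frac{1533}{4} \approx -383.25$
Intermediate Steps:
$n = \frac{13263}{4}$ ($n = \frac{1}{8} \cdot 26526 = \frac{13263}{4} \approx 3315.8$)
$R = -3699$ ($R = 27 \left(-137\right) = -3699$)
$R + n = -3699 + \frac{13263}{4} = - \frac{1533}{4}$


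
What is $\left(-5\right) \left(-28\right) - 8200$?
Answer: $-8060$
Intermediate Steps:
$\left(-5\right) \left(-28\right) - 8200 = 140 - 8200 = -8060$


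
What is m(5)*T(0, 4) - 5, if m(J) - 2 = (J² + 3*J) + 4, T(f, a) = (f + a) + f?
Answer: 179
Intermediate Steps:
T(f, a) = a + 2*f (T(f, a) = (a + f) + f = a + 2*f)
m(J) = 6 + J² + 3*J (m(J) = 2 + ((J² + 3*J) + 4) = 2 + (4 + J² + 3*J) = 6 + J² + 3*J)
m(5)*T(0, 4) - 5 = (6 + 5² + 3*5)*(4 + 2*0) - 5 = (6 + 25 + 15)*(4 + 0) - 5 = 46*4 - 5 = 184 - 5 = 179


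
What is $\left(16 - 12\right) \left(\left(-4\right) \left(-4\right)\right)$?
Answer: $64$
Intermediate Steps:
$\left(16 - 12\right) \left(\left(-4\right) \left(-4\right)\right) = 4 \cdot 16 = 64$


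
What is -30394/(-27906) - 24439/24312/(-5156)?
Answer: 635108517917/583015277472 ≈ 1.0894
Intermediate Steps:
-30394/(-27906) - 24439/24312/(-5156) = -30394*(-1/27906) - 24439*1/24312*(-1/5156) = 15197/13953 - 24439/24312*(-1/5156) = 15197/13953 + 24439/125352672 = 635108517917/583015277472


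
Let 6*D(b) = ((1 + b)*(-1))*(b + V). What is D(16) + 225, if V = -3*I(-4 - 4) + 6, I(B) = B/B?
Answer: 1027/6 ≈ 171.17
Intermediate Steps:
I(B) = 1
V = 3 (V = -3*1 + 6 = -3 + 6 = 3)
D(b) = (-1 - b)*(3 + b)/6 (D(b) = (((1 + b)*(-1))*(b + 3))/6 = ((-1 - b)*(3 + b))/6 = (-1 - b)*(3 + b)/6)
D(16) + 225 = (-½ - ⅔*16 - ⅙*16²) + 225 = (-½ - 32/3 - ⅙*256) + 225 = (-½ - 32/3 - 128/3) + 225 = -323/6 + 225 = 1027/6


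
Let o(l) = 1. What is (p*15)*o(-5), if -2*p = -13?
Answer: 195/2 ≈ 97.500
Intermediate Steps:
p = 13/2 (p = -½*(-13) = 13/2 ≈ 6.5000)
(p*15)*o(-5) = ((13/2)*15)*1 = (195/2)*1 = 195/2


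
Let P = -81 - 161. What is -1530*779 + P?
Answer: -1192112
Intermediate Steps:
P = -242
-1530*779 + P = -1530*779 - 242 = -1191870 - 242 = -1192112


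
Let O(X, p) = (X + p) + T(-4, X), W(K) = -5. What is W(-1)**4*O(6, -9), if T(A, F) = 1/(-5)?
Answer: -2000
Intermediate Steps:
T(A, F) = -1/5
O(X, p) = -1/5 + X + p (O(X, p) = (X + p) - 1/5 = -1/5 + X + p)
W(-1)**4*O(6, -9) = (-5)**4*(-1/5 + 6 - 9) = 625*(-16/5) = -2000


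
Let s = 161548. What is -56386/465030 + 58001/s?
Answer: 8931579751/37562333220 ≈ 0.23778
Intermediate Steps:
-56386/465030 + 58001/s = -56386/465030 + 58001/161548 = -56386*1/465030 + 58001*(1/161548) = -28193/232515 + 58001/161548 = 8931579751/37562333220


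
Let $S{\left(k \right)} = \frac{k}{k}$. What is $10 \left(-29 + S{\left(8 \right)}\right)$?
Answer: $-280$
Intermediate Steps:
$S{\left(k \right)} = 1$
$10 \left(-29 + S{\left(8 \right)}\right) = 10 \left(-29 + 1\right) = 10 \left(-28\right) = -280$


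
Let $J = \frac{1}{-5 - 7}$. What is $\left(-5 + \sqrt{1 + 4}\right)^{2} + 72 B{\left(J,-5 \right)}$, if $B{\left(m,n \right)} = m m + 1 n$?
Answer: $- \frac{659}{2} - 10 \sqrt{5} \approx -351.86$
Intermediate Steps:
$J = - \frac{1}{12}$ ($J = \frac{1}{-12} = - \frac{1}{12} \approx -0.083333$)
$B{\left(m,n \right)} = n + m^{2}$ ($B{\left(m,n \right)} = m^{2} + n = n + m^{2}$)
$\left(-5 + \sqrt{1 + 4}\right)^{2} + 72 B{\left(J,-5 \right)} = \left(-5 + \sqrt{1 + 4}\right)^{2} + 72 \left(-5 + \left(- \frac{1}{12}\right)^{2}\right) = \left(-5 + \sqrt{5}\right)^{2} + 72 \left(-5 + \frac{1}{144}\right) = \left(-5 + \sqrt{5}\right)^{2} + 72 \left(- \frac{719}{144}\right) = \left(-5 + \sqrt{5}\right)^{2} - \frac{719}{2} = - \frac{719}{2} + \left(-5 + \sqrt{5}\right)^{2}$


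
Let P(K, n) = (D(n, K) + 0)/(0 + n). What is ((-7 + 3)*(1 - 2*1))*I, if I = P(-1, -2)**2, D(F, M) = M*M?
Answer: 1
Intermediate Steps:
D(F, M) = M**2
P(K, n) = K**2/n (P(K, n) = (K**2 + 0)/(0 + n) = K**2/n)
I = 1/4 (I = ((-1)**2/(-2))**2 = (1*(-1/2))**2 = (-1/2)**2 = 1/4 ≈ 0.25000)
((-7 + 3)*(1 - 2*1))*I = ((-7 + 3)*(1 - 2*1))*(1/4) = -4*(1 - 2)*(1/4) = -4*(-1)*(1/4) = 4*(1/4) = 1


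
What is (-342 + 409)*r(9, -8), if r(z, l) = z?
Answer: 603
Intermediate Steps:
(-342 + 409)*r(9, -8) = (-342 + 409)*9 = 67*9 = 603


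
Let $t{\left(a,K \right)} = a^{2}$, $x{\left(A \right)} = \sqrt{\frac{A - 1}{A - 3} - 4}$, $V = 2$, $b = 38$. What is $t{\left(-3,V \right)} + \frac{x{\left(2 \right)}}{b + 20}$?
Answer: $9 + \frac{i \sqrt{5}}{58} \approx 9.0 + 0.038553 i$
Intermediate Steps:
$x{\left(A \right)} = \sqrt{-4 + \frac{-1 + A}{-3 + A}}$ ($x{\left(A \right)} = \sqrt{\frac{-1 + A}{-3 + A} - 4} = \sqrt{-4 + \frac{-1 + A}{-3 + A}}$)
$t{\left(-3,V \right)} + \frac{x{\left(2 \right)}}{b + 20} = \left(-3\right)^{2} + \frac{\sqrt{\frac{11 - 6}{-3 + 2}}}{38 + 20} = 9 + \frac{\sqrt{\frac{11 - 6}{-1}}}{58} = 9 + \sqrt{\left(-1\right) 5} \cdot \frac{1}{58} = 9 + \sqrt{-5} \cdot \frac{1}{58} = 9 + i \sqrt{5} \cdot \frac{1}{58} = 9 + \frac{i \sqrt{5}}{58}$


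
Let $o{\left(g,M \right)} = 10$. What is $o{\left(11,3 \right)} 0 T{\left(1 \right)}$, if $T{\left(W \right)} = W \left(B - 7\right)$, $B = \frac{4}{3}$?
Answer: $0$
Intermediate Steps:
$B = \frac{4}{3}$ ($B = 4 \cdot \frac{1}{3} = \frac{4}{3} \approx 1.3333$)
$T{\left(W \right)} = - \frac{17 W}{3}$ ($T{\left(W \right)} = W \left(\frac{4}{3} - 7\right) = W \left(- \frac{17}{3}\right) = - \frac{17 W}{3}$)
$o{\left(11,3 \right)} 0 T{\left(1 \right)} = 10 \cdot 0 \left(\left(- \frac{17}{3}\right) 1\right) = 10 \cdot 0 \left(- \frac{17}{3}\right) = 10 \cdot 0 = 0$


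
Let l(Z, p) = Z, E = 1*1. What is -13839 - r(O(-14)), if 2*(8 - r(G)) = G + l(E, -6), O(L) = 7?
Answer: -13843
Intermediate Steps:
E = 1
r(G) = 15/2 - G/2 (r(G) = 8 - (G + 1)/2 = 8 - (1 + G)/2 = 8 + (-1/2 - G/2) = 15/2 - G/2)
-13839 - r(O(-14)) = -13839 - (15/2 - 1/2*7) = -13839 - (15/2 - 7/2) = -13839 - 1*4 = -13839 - 4 = -13843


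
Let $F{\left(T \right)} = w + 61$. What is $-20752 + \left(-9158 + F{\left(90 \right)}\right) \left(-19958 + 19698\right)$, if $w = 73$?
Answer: $2325488$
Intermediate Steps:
$F{\left(T \right)} = 134$ ($F{\left(T \right)} = 73 + 61 = 134$)
$-20752 + \left(-9158 + F{\left(90 \right)}\right) \left(-19958 + 19698\right) = -20752 + \left(-9158 + 134\right) \left(-19958 + 19698\right) = -20752 - -2346240 = -20752 + 2346240 = 2325488$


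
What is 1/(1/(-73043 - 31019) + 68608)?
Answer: 104062/7139485695 ≈ 1.4576e-5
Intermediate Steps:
1/(1/(-73043 - 31019) + 68608) = 1/(1/(-104062) + 68608) = 1/(-1/104062 + 68608) = 1/(7139485695/104062) = 104062/7139485695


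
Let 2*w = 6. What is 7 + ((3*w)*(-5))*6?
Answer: -263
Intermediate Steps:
w = 3 (w = (1/2)*6 = 3)
7 + ((3*w)*(-5))*6 = 7 + ((3*3)*(-5))*6 = 7 + (9*(-5))*6 = 7 - 45*6 = 7 - 270 = -263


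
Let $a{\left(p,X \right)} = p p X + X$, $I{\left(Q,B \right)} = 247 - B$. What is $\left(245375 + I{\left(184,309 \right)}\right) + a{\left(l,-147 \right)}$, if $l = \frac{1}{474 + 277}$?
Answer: $\frac{138273869019}{564001} \approx 2.4517 \cdot 10^{5}$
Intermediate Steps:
$l = \frac{1}{751} \approx 0.0013316$
$a{\left(p,X \right)} = X + X p^{2}$ ($a{\left(p,X \right)} = p^{2} X + X = X p^{2} + X = X + X p^{2}$)
$\left(245375 + I{\left(184,309 \right)}\right) + a{\left(l,-147 \right)} = \left(245375 + \left(247 - 309\right)\right) - 147 \left(1 + \left(\frac{1}{751}\right)^{2}\right) = \left(245375 + \left(247 - 309\right)\right) - 147 \left(1 + \frac{1}{564001}\right) = \left(245375 - 62\right) - \frac{82908294}{564001} = 245313 - \frac{82908294}{564001} = \frac{138273869019}{564001}$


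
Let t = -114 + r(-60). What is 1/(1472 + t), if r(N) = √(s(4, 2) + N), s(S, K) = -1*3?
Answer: 194/263461 - 3*I*√7/1844227 ≈ 0.00073635 - 4.3038e-6*I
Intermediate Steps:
s(S, K) = -3
r(N) = √(-3 + N)
t = -114 + 3*I*√7 (t = -114 + √(-3 - 60) = -114 + √(-63) = -114 + 3*I*√7 ≈ -114.0 + 7.9373*I)
1/(1472 + t) = 1/(1472 + (-114 + 3*I*√7)) = 1/(1358 + 3*I*√7)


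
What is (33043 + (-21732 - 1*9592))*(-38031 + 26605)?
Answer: -19641294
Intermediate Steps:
(33043 + (-21732 - 1*9592))*(-38031 + 26605) = (33043 + (-21732 - 9592))*(-11426) = (33043 - 31324)*(-11426) = 1719*(-11426) = -19641294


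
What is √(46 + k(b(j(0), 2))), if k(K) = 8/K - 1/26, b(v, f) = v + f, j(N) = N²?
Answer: √33774/26 ≈ 7.0683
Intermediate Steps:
b(v, f) = f + v
k(K) = -1/26 + 8/K (k(K) = 8/K - 1*1/26 = 8/K - 1/26 = -1/26 + 8/K)
√(46 + k(b(j(0), 2))) = √(46 + (208 - (2 + 0²))/(26*(2 + 0²))) = √(46 + (208 - (2 + 0))/(26*(2 + 0))) = √(46 + (1/26)*(208 - 1*2)/2) = √(46 + (1/26)*(½)*(208 - 2)) = √(46 + (1/26)*(½)*206) = √(46 + 103/26) = √(1299/26) = √33774/26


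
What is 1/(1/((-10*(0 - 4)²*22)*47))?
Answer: -165440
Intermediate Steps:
1/(1/((-10*(0 - 4)²*22)*47)) = 1/(1/((-10*(-4)²*22)*47)) = 1/(1/((-10*16*22)*47)) = 1/(1/(-160*22*47)) = 1/(1/(-3520*47)) = 1/(1/(-165440)) = 1/(-1/165440) = -165440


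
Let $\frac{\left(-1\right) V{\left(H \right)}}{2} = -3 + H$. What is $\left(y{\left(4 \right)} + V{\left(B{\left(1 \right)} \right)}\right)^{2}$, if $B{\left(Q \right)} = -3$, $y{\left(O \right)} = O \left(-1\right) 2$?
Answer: $16$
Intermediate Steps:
$y{\left(O \right)} = - 2 O$ ($y{\left(O \right)} = - O 2 = - 2 O$)
$V{\left(H \right)} = 6 - 2 H$ ($V{\left(H \right)} = - 2 \left(-3 + H\right) = 6 - 2 H$)
$\left(y{\left(4 \right)} + V{\left(B{\left(1 \right)} \right)}\right)^{2} = \left(\left(-2\right) 4 + \left(6 - -6\right)\right)^{2} = \left(-8 + \left(6 + 6\right)\right)^{2} = \left(-8 + 12\right)^{2} = 4^{2} = 16$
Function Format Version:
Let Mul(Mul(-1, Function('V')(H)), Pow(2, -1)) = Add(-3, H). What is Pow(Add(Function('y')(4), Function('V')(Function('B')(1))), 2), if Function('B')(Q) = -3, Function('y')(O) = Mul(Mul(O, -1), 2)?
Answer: 16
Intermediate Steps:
Function('y')(O) = Mul(-2, O) (Function('y')(O) = Mul(Mul(-1, O), 2) = Mul(-2, O))
Function('V')(H) = Add(6, Mul(-2, H)) (Function('V')(H) = Mul(-2, Add(-3, H)) = Add(6, Mul(-2, H)))
Pow(Add(Function('y')(4), Function('V')(Function('B')(1))), 2) = Pow(Add(Mul(-2, 4), Add(6, Mul(-2, -3))), 2) = Pow(Add(-8, Add(6, 6)), 2) = Pow(Add(-8, 12), 2) = Pow(4, 2) = 16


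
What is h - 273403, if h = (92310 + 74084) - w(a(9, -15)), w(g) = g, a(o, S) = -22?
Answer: -106987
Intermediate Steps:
h = 166416 (h = (92310 + 74084) - 1*(-22) = 166394 + 22 = 166416)
h - 273403 = 166416 - 273403 = -106987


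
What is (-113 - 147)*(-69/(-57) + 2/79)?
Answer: -482300/1501 ≈ -321.32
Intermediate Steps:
(-113 - 147)*(-69/(-57) + 2/79) = -260*(-69*(-1/57) + 2*(1/79)) = -260*(23/19 + 2/79) = -260*1855/1501 = -482300/1501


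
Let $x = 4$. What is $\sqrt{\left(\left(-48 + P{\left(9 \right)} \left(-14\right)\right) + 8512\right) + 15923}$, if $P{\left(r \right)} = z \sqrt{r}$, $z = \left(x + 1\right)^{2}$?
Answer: $3 \sqrt{2593} \approx 152.76$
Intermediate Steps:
$z = 25$ ($z = \left(4 + 1\right)^{2} = 5^{2} = 25$)
$P{\left(r \right)} = 25 \sqrt{r}$
$\sqrt{\left(\left(-48 + P{\left(9 \right)} \left(-14\right)\right) + 8512\right) + 15923} = \sqrt{\left(\left(-48 + 25 \sqrt{9} \left(-14\right)\right) + 8512\right) + 15923} = \sqrt{\left(\left(-48 + 25 \cdot 3 \left(-14\right)\right) + 8512\right) + 15923} = \sqrt{\left(\left(-48 + 75 \left(-14\right)\right) + 8512\right) + 15923} = \sqrt{\left(\left(-48 - 1050\right) + 8512\right) + 15923} = \sqrt{\left(-1098 + 8512\right) + 15923} = \sqrt{7414 + 15923} = \sqrt{23337} = 3 \sqrt{2593}$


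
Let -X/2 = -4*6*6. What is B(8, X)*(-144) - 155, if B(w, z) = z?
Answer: -41627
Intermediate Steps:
X = 288 (X = -2*(-4*6)*6 = -(-48)*6 = -2*(-144) = 288)
B(8, X)*(-144) - 155 = 288*(-144) - 155 = -41472 - 155 = -41627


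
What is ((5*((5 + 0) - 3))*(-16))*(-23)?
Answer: 3680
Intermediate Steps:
((5*((5 + 0) - 3))*(-16))*(-23) = ((5*(5 - 3))*(-16))*(-23) = ((5*2)*(-16))*(-23) = (10*(-16))*(-23) = -160*(-23) = 3680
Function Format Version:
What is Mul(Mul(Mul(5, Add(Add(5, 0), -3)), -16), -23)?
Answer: 3680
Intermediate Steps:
Mul(Mul(Mul(5, Add(Add(5, 0), -3)), -16), -23) = Mul(Mul(Mul(5, Add(5, -3)), -16), -23) = Mul(Mul(Mul(5, 2), -16), -23) = Mul(Mul(10, -16), -23) = Mul(-160, -23) = 3680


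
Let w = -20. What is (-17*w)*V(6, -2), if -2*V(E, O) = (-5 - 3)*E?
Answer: 8160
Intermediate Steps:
V(E, O) = 4*E (V(E, O) = -(-5 - 3)*E/2 = -(-4)*E = 4*E)
(-17*w)*V(6, -2) = (-17*(-20))*(4*6) = 340*24 = 8160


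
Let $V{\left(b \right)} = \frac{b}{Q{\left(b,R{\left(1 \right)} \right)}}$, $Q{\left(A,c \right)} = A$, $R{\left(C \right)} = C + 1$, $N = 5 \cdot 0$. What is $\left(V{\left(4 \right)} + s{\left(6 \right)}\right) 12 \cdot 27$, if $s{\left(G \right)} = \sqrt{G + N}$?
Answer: $324 + 324 \sqrt{6} \approx 1117.6$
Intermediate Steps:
$N = 0$
$R{\left(C \right)} = 1 + C$
$s{\left(G \right)} = \sqrt{G}$ ($s{\left(G \right)} = \sqrt{G + 0} = \sqrt{G}$)
$V{\left(b \right)} = 1$ ($V{\left(b \right)} = \frac{b}{b} = 1$)
$\left(V{\left(4 \right)} + s{\left(6 \right)}\right) 12 \cdot 27 = \left(1 + \sqrt{6}\right) 12 \cdot 27 = \left(12 + 12 \sqrt{6}\right) 27 = 324 + 324 \sqrt{6}$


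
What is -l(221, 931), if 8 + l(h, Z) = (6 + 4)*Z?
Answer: -9302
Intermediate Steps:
l(h, Z) = -8 + 10*Z (l(h, Z) = -8 + (6 + 4)*Z = -8 + 10*Z)
-l(221, 931) = -(-8 + 10*931) = -(-8 + 9310) = -1*9302 = -9302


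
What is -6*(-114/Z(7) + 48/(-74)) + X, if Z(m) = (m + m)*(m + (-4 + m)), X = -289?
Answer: -362888/1295 ≈ -280.22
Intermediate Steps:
Z(m) = 2*m*(-4 + 2*m) (Z(m) = (2*m)*(-4 + 2*m) = 2*m*(-4 + 2*m))
-6*(-114/Z(7) + 48/(-74)) + X = -6*(-114*1/(28*(-2 + 7)) + 48/(-74)) - 289 = -6*(-114/(4*7*5) + 48*(-1/74)) - 289 = -6*(-114/140 - 24/37) - 289 = -6*(-114*1/140 - 24/37) - 289 = -6*(-57/70 - 24/37) - 289 = -6*(-3789/2590) - 289 = 11367/1295 - 289 = -362888/1295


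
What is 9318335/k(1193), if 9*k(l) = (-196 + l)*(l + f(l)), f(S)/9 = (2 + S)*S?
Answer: 83865015/12793412276 ≈ 0.0065553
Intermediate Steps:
f(S) = 9*S*(2 + S) (f(S) = 9*((2 + S)*S) = 9*(S*(2 + S)) = 9*S*(2 + S))
k(l) = (-196 + l)*(l + 9*l*(2 + l))/9 (k(l) = ((-196 + l)*(l + 9*l*(2 + l)))/9 = (-196 + l)*(l + 9*l*(2 + l))/9)
9318335/k(1193) = 9318335/(((⅑)*1193*(-3724 - 1745*1193 + 9*1193²))) = 9318335/(((⅑)*1193*(-3724 - 2081785 + 9*1423249))) = 9318335/(((⅑)*1193*(-3724 - 2081785 + 12809241))) = 9318335/(((⅑)*1193*10723732)) = 9318335/(12793412276/9) = 9318335*(9/12793412276) = 83865015/12793412276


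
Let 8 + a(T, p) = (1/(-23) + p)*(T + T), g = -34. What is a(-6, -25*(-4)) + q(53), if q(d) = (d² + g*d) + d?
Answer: -3392/23 ≈ -147.48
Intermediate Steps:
a(T, p) = -8 + 2*T*(-1/23 + p) (a(T, p) = -8 + (1/(-23) + p)*(T + T) = -8 + (-1/23 + p)*(2*T) = -8 + 2*T*(-1/23 + p))
q(d) = d² - 33*d (q(d) = (d² - 34*d) + d = d² - 33*d)
a(-6, -25*(-4)) + q(53) = (-8 - 2/23*(-6) + 2*(-6)*(-25*(-4))) + 53*(-33 + 53) = (-8 + 12/23 + 2*(-6)*100) + 53*20 = (-8 + 12/23 - 1200) + 1060 = -27772/23 + 1060 = -3392/23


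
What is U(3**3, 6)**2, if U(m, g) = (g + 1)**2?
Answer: 2401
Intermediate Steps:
U(m, g) = (1 + g)**2
U(3**3, 6)**2 = ((1 + 6)**2)**2 = (7**2)**2 = 49**2 = 2401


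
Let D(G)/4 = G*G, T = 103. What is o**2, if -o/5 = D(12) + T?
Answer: 11526025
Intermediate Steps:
D(G) = 4*G**2 (D(G) = 4*(G*G) = 4*G**2)
o = -3395 (o = -5*(4*12**2 + 103) = -5*(4*144 + 103) = -5*(576 + 103) = -5*679 = -3395)
o**2 = (-3395)**2 = 11526025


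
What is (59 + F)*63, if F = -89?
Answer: -1890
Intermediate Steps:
(59 + F)*63 = (59 - 89)*63 = -30*63 = -1890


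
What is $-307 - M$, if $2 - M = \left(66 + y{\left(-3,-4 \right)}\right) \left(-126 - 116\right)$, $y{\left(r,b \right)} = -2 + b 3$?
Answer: $-12893$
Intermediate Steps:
$y{\left(r,b \right)} = -2 + 3 b$
$M = 12586$ ($M = 2 - \left(66 + \left(-2 + 3 \left(-4\right)\right)\right) \left(-126 - 116\right) = 2 - \left(66 - 14\right) \left(-242\right) = 2 - 52 \left(-242\right) = 2 - -12584 = 2 + 12584 = 12586$)
$-307 - M = -307 - 12586 = -12893$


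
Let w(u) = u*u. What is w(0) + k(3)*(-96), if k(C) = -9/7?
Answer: 864/7 ≈ 123.43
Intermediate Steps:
k(C) = -9/7 (k(C) = -9*⅐ = -9/7)
w(u) = u²
w(0) + k(3)*(-96) = 0² - 9/7*(-96) = 0 + 864/7 = 864/7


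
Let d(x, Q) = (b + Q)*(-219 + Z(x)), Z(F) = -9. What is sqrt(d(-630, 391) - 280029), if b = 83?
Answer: I*sqrt(388101) ≈ 622.98*I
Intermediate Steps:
d(x, Q) = -18924 - 228*Q (d(x, Q) = (83 + Q)*(-219 - 9) = (83 + Q)*(-228) = -18924 - 228*Q)
sqrt(d(-630, 391) - 280029) = sqrt((-18924 - 228*391) - 280029) = sqrt((-18924 - 89148) - 280029) = sqrt(-108072 - 280029) = sqrt(-388101) = I*sqrt(388101)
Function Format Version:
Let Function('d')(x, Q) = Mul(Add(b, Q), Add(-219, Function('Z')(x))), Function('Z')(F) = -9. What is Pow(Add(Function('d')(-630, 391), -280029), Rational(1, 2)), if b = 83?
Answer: Mul(I, Pow(388101, Rational(1, 2))) ≈ Mul(622.98, I)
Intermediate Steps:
Function('d')(x, Q) = Add(-18924, Mul(-228, Q)) (Function('d')(x, Q) = Mul(Add(83, Q), Add(-219, -9)) = Mul(Add(83, Q), -228) = Add(-18924, Mul(-228, Q)))
Pow(Add(Function('d')(-630, 391), -280029), Rational(1, 2)) = Pow(Add(Add(-18924, Mul(-228, 391)), -280029), Rational(1, 2)) = Pow(Add(Add(-18924, -89148), -280029), Rational(1, 2)) = Pow(Add(-108072, -280029), Rational(1, 2)) = Pow(-388101, Rational(1, 2)) = Mul(I, Pow(388101, Rational(1, 2)))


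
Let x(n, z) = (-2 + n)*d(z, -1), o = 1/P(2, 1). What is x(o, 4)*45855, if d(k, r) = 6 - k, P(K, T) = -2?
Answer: -229275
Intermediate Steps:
o = -½ (o = 1/(-2) = -½ ≈ -0.50000)
x(n, z) = (-2 + n)*(6 - z)
x(o, 4)*45855 = -(-6 + 4)*(-2 - ½)*45855 = -1*(-2)*(-5/2)*45855 = -5*45855 = -229275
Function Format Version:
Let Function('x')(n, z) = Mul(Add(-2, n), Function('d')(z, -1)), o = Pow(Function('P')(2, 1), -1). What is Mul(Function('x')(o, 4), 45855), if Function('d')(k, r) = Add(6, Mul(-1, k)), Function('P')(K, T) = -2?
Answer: -229275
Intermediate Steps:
o = Rational(-1, 2) (o = Pow(-2, -1) = Rational(-1, 2) ≈ -0.50000)
Function('x')(n, z) = Mul(Add(-2, n), Add(6, Mul(-1, z)))
Mul(Function('x')(o, 4), 45855) = Mul(Mul(-1, Add(-6, 4), Add(-2, Rational(-1, 2))), 45855) = Mul(Mul(-1, -2, Rational(-5, 2)), 45855) = Mul(-5, 45855) = -229275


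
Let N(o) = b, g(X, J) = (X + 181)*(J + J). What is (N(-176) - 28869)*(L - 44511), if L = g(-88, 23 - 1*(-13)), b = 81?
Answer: 1088618220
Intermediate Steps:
g(X, J) = 2*J*(181 + X) (g(X, J) = (181 + X)*(2*J) = 2*J*(181 + X))
N(o) = 81
L = 6696 (L = 2*(23 - 1*(-13))*(181 - 88) = 2*(23 + 13)*93 = 2*36*93 = 6696)
(N(-176) - 28869)*(L - 44511) = (81 - 28869)*(6696 - 44511) = -28788*(-37815) = 1088618220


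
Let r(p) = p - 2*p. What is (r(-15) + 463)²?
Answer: 228484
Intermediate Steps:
r(p) = -p
(r(-15) + 463)² = (-1*(-15) + 463)² = (15 + 463)² = 478² = 228484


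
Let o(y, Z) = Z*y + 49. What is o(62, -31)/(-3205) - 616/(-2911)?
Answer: 7426583/9329755 ≈ 0.79601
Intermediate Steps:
o(y, Z) = 49 + Z*y
o(62, -31)/(-3205) - 616/(-2911) = (49 - 31*62)/(-3205) - 616/(-2911) = (49 - 1922)*(-1/3205) - 616*(-1/2911) = -1873*(-1/3205) + 616/2911 = 1873/3205 + 616/2911 = 7426583/9329755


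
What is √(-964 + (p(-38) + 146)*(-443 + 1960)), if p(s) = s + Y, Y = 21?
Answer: √194729 ≈ 441.28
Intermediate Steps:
p(s) = 21 + s (p(s) = s + 21 = 21 + s)
√(-964 + (p(-38) + 146)*(-443 + 1960)) = √(-964 + ((21 - 38) + 146)*(-443 + 1960)) = √(-964 + (-17 + 146)*1517) = √(-964 + 129*1517) = √(-964 + 195693) = √194729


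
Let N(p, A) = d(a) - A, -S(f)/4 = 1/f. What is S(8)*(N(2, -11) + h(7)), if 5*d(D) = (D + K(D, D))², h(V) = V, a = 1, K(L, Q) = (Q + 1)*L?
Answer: -99/10 ≈ -9.9000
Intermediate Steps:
K(L, Q) = L*(1 + Q) (K(L, Q) = (1 + Q)*L = L*(1 + Q))
d(D) = (D + D*(1 + D))²/5
S(f) = -4/f
N(p, A) = 9/5 - A (N(p, A) = (⅕)*1²*(2 + 1)² - A = (⅕)*1*3² - A = (⅕)*1*9 - A = 9/5 - A)
S(8)*(N(2, -11) + h(7)) = (-4/8)*((9/5 - 1*(-11)) + 7) = (-4*⅛)*((9/5 + 11) + 7) = -(64/5 + 7)/2 = -½*99/5 = -99/10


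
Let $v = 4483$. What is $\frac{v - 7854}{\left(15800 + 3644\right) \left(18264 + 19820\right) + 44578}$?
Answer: $- \frac{3371}{740549874} \approx -4.552 \cdot 10^{-6}$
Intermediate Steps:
$\frac{v - 7854}{\left(15800 + 3644\right) \left(18264 + 19820\right) + 44578} = \frac{4483 - 7854}{\left(15800 + 3644\right) \left(18264 + 19820\right) + 44578} = - \frac{3371}{19444 \cdot 38084 + 44578} = - \frac{3371}{740505296 + 44578} = - \frac{3371}{740549874}$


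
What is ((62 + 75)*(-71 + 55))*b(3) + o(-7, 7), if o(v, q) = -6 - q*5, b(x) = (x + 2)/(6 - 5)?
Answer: -11001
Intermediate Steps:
b(x) = 2 + x (b(x) = (2 + x)/1 = (2 + x)*1 = 2 + x)
o(v, q) = -6 - 5*q
((62 + 75)*(-71 + 55))*b(3) + o(-7, 7) = ((62 + 75)*(-71 + 55))*(2 + 3) + (-6 - 5*7) = (137*(-16))*5 + (-6 - 35) = -2192*5 - 41 = -10960 - 41 = -11001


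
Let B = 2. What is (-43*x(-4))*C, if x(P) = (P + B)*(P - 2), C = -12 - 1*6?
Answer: 9288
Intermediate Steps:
C = -18 (C = -12 - 6 = -18)
x(P) = (-2 + P)*(2 + P) (x(P) = (P + 2)*(P - 2) = (2 + P)*(-2 + P) = (-2 + P)*(2 + P))
(-43*x(-4))*C = -43*(-4 + (-4)²)*(-18) = -43*(-4 + 16)*(-18) = -43*12*(-18) = -516*(-18) = 9288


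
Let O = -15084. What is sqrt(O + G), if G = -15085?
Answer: I*sqrt(30169) ≈ 173.69*I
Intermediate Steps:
sqrt(O + G) = sqrt(-15084 - 15085) = sqrt(-30169) = I*sqrt(30169)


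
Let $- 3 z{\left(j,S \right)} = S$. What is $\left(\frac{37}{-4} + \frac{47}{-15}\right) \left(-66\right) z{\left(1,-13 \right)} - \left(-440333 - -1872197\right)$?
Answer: $- \frac{42849671}{30} \approx -1.4283 \cdot 10^{6}$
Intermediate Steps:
$z{\left(j,S \right)} = - \frac{S}{3}$
$\left(\frac{37}{-4} + \frac{47}{-15}\right) \left(-66\right) z{\left(1,-13 \right)} - \left(-440333 - -1872197\right) = \left(\frac{37}{-4} + \frac{47}{-15}\right) \left(-66\right) \left(\left(- \frac{1}{3}\right) \left(-13\right)\right) - \left(-440333 - -1872197\right) = \left(37 \left(- \frac{1}{4}\right) + 47 \left(- \frac{1}{15}\right)\right) \left(-66\right) \frac{13}{3} - \left(-440333 + 1872197\right) = \left(- \frac{37}{4} - \frac{47}{15}\right) \left(-66\right) \frac{13}{3} - 1431864 = \left(- \frac{743}{60}\right) \left(-66\right) \frac{13}{3} - 1431864 = \frac{8173}{10} \cdot \frac{13}{3} - 1431864 = \frac{106249}{30} - 1431864 = - \frac{42849671}{30}$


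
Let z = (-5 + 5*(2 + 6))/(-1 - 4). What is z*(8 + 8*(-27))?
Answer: 1456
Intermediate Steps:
z = -7 (z = (-5 + 5*8)/(-5) = (-5 + 40)*(-⅕) = 35*(-⅕) = -7)
z*(8 + 8*(-27)) = -7*(8 + 8*(-27)) = -7*(8 - 216) = -7*(-208) = 1456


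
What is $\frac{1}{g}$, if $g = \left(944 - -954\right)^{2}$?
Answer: $\frac{1}{3602404} \approx 2.7759 \cdot 10^{-7}$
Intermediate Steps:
$g = 3602404$ ($g = \left(944 + 954\right)^{2} = 1898^{2} = 3602404$)
$\frac{1}{g} = \frac{1}{3602404}$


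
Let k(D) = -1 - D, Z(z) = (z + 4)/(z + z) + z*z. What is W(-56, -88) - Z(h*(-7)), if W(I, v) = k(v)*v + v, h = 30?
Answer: -10887343/210 ≈ -51845.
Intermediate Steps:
Z(z) = z² + (4 + z)/(2*z) (Z(z) = (4 + z)/((2*z)) + z² = (4 + z)*(1/(2*z)) + z² = (4 + z)/(2*z) + z² = z² + (4 + z)/(2*z))
W(I, v) = v + v*(-1 - v) (W(I, v) = (-1 - v)*v + v = v*(-1 - v) + v = v + v*(-1 - v))
W(-56, -88) - Z(h*(-7)) = -1*(-88)² - (2 + (30*(-7))³ + (30*(-7))/2)/(30*(-7)) = -1*7744 - (2 + (-210)³ + (½)*(-210))/(-210) = -7744 - (-1)*(2 - 9261000 - 105)/210 = -7744 - (-1)*(-9261103)/210 = -7744 - 1*9261103/210 = -7744 - 9261103/210 = -10887343/210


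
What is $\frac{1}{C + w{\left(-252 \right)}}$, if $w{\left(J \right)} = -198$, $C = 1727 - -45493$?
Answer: $\frac{1}{47022} \approx 2.1267 \cdot 10^{-5}$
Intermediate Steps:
$C = 47220$ ($C = 1727 + 45493 = 47220$)
$\frac{1}{C + w{\left(-252 \right)}} = \frac{1}{47220 - 198} = \frac{1}{47022}$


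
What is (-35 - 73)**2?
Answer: 11664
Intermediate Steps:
(-35 - 73)**2 = (-108)**2 = 11664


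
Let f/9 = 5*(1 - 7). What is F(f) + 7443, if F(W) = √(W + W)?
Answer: 7443 + 6*I*√15 ≈ 7443.0 + 23.238*I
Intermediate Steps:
f = -270 (f = 9*(5*(1 - 7)) = 9*(5*(-6)) = 9*(-30) = -270)
F(W) = √2*√W (F(W) = √(2*W) = √2*√W)
F(f) + 7443 = √2*√(-270) + 7443 = √2*(3*I*√30) + 7443 = 6*I*√15 + 7443 = 7443 + 6*I*√15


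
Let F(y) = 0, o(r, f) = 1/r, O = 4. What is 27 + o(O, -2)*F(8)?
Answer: 27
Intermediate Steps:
27 + o(O, -2)*F(8) = 27 + 0/4 = 27 + (¼)*0 = 27 + 0 = 27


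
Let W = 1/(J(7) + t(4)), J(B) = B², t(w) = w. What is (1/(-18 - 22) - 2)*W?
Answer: -81/2120 ≈ -0.038208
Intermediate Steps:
W = 1/53 (W = 1/(7² + 4) = 1/(49 + 4) = 1/53 ≈ 0.018868)
(1/(-18 - 22) - 2)*W = (1/(-18 - 22) - 2)*(1/53) = (1/(-40) - 2)*(1/53) = (-1/40 - 2)*(1/53) = -81/40*1/53 = -81/2120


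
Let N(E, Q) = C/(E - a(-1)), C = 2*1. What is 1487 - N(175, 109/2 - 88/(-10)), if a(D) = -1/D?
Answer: 129368/87 ≈ 1487.0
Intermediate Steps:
C = 2
N(E, Q) = 2/(-1 + E) (N(E, Q) = 2/(E - (-1)/(-1)) = 2/(E - (-1)*(-1)) = 2/(E - 1*1) = 2/(E - 1) = 2/(-1 + E))
1487 - N(175, 109/2 - 88/(-10)) = 1487 - 2/(-1 + 175) = 1487 - 2/174 = 1487 - 1*1/87 = 1487 - 1/87 = 129368/87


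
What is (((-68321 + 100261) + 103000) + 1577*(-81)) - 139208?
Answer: -132005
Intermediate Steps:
(((-68321 + 100261) + 103000) + 1577*(-81)) - 139208 = ((31940 + 103000) - 127737) - 139208 = (134940 - 127737) - 139208 = 7203 - 139208 = -132005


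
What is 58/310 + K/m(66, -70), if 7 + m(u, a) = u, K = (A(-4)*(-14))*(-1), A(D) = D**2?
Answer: 36431/9145 ≈ 3.9837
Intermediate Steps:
K = 224 (K = ((-4)**2*(-14))*(-1) = (16*(-14))*(-1) = -224*(-1) = 224)
m(u, a) = -7 + u
58/310 + K/m(66, -70) = 58/310 + 224/(-7 + 66) = 58*(1/310) + 224/59 = 29/155 + 224*(1/59) = 29/155 + 224/59 = 36431/9145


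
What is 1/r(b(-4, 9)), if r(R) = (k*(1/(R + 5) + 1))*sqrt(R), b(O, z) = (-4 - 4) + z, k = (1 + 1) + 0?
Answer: 3/7 ≈ 0.42857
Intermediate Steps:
k = 2 (k = 2 + 0 = 2)
b(O, z) = -8 + z
r(R) = sqrt(R)*(2 + 2/(5 + R)) (r(R) = (2*(1/(R + 5) + 1))*sqrt(R) = (2*(1/(5 + R) + 1))*sqrt(R) = (2*(1 + 1/(5 + R)))*sqrt(R) = (2 + 2/(5 + R))*sqrt(R) = sqrt(R)*(2 + 2/(5 + R)))
1/r(b(-4, 9)) = 1/(2*sqrt(-8 + 9)*(6 + (-8 + 9))/(5 + (-8 + 9))) = 1/(2*sqrt(1)*(6 + 1)/(5 + 1)) = 1/(2*1*7/6) = 1/(2*1*(1/6)*7) = 1/(7/3) = 3/7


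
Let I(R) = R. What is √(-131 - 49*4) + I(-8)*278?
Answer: -2224 + I*√327 ≈ -2224.0 + 18.083*I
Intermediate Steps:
√(-131 - 49*4) + I(-8)*278 = √(-131 - 49*4) - 8*278 = √(-131 - 196) - 2224 = √(-327) - 2224 = I*√327 - 2224 = -2224 + I*√327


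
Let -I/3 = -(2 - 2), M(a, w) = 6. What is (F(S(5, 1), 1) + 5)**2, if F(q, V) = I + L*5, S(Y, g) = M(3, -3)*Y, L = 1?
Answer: 100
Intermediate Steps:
I = 0 (I = -(-3)*(2 - 2) = -(-3)*0 = -3*0 = 0)
S(Y, g) = 6*Y
F(q, V) = 5 (F(q, V) = 0 + 1*5 = 0 + 5 = 5)
(F(S(5, 1), 1) + 5)**2 = (5 + 5)**2 = 10**2 = 100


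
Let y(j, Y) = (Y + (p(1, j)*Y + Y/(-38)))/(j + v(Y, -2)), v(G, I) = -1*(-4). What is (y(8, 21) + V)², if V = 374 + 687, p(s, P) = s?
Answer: 26178269209/23104 ≈ 1.1331e+6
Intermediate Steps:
v(G, I) = 4
V = 1061
y(j, Y) = 75*Y/(38*(4 + j)) (y(j, Y) = (Y + (1*Y + Y/(-38)))/(j + 4) = (Y + (Y + Y*(-1/38)))/(4 + j) = (Y + (Y - Y/38))/(4 + j) = (Y + 37*Y/38)/(4 + j) = (75*Y/38)/(4 + j) = 75*Y/(38*(4 + j)))
(y(8, 21) + V)² = ((75/38)*21/(4 + 8) + 1061)² = ((75/38)*21/12 + 1061)² = ((75/38)*21*(1/12) + 1061)² = (525/152 + 1061)² = (161797/152)² = 26178269209/23104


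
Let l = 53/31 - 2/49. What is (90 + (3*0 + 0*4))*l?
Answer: 228150/1519 ≈ 150.20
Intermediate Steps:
l = 2535/1519 (l = 53*(1/31) - 2*1/49 = 53/31 - 2/49 = 2535/1519 ≈ 1.6689)
(90 + (3*0 + 0*4))*l = (90 + (3*0 + 0*4))*(2535/1519) = (90 + (0 + 0))*(2535/1519) = (90 + 0)*(2535/1519) = 90*(2535/1519) = 228150/1519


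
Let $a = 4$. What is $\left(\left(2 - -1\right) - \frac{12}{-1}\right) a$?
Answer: $60$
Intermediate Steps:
$\left(\left(2 - -1\right) - \frac{12}{-1}\right) a = \left(\left(2 - -1\right) - \frac{12}{-1}\right) 4 = \left(\left(2 + 1\right) - -12\right) 4 = \left(3 + 12\right) 4 = 15 \cdot 4 = 60$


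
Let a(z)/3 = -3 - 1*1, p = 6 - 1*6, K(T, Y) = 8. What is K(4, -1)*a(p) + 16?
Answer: -80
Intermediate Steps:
p = 0 (p = 6 - 6 = 0)
a(z) = -12 (a(z) = 3*(-3 - 1*1) = 3*(-3 - 1) = 3*(-4) = -12)
K(4, -1)*a(p) + 16 = 8*(-12) + 16 = -96 + 16 = -80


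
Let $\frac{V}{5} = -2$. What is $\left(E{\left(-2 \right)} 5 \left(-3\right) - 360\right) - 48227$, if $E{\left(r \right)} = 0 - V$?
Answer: $-48737$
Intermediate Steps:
$V = -10$ ($V = 5 \left(-2\right) = -10$)
$E{\left(r \right)} = 10$ ($E{\left(r \right)} = 0 - -10 = 0 + 10 = 10$)
$\left(E{\left(-2 \right)} 5 \left(-3\right) - 360\right) - 48227 = \left(10 \cdot 5 \left(-3\right) - 360\right) - 48227 = \left(50 \left(-3\right) - 360\right) - 48227 = \left(-150 - 360\right) - 48227 = -510 - 48227 = -48737$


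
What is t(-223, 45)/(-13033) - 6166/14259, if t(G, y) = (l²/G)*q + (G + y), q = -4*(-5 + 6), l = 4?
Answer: -17355525424/41441772981 ≈ -0.41879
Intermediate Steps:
q = -4 (q = -4*1 = -4)
t(G, y) = G + y - 64/G (t(G, y) = (4²/G)*(-4) + (G + y) = (16/G)*(-4) + (G + y) = -64/G + (G + y) = G + y - 64/G)
t(-223, 45)/(-13033) - 6166/14259 = (-223 + 45 - 64/(-223))/(-13033) - 6166/14259 = (-223 + 45 - 64*(-1/223))*(-1/13033) - 6166*1/14259 = (-223 + 45 + 64/223)*(-1/13033) - 6166/14259 = -39630/223*(-1/13033) - 6166/14259 = 39630/2906359 - 6166/14259 = -17355525424/41441772981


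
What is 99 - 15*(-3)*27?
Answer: 1314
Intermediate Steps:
99 - 15*(-3)*27 = 99 + 45*27 = 99 + 1215 = 1314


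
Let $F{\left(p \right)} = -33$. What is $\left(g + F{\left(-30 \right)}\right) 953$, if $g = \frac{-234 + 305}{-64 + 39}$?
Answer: $- \frac{853888}{25} \approx -34156.0$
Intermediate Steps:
$g = - \frac{71}{25}$ ($g = \frac{71}{-25} = 71 \left(- \frac{1}{25}\right) = - \frac{71}{25} \approx -2.84$)
$\left(g + F{\left(-30 \right)}\right) 953 = \left(- \frac{71}{25} - 33\right) 953 = \left(- \frac{896}{25}\right) 953 = - \frac{853888}{25}$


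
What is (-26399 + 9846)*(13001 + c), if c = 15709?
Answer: -475236630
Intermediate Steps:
(-26399 + 9846)*(13001 + c) = (-26399 + 9846)*(13001 + 15709) = -16553*28710 = -475236630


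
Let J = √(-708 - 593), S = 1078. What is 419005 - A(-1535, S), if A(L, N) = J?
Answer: 419005 - I*√1301 ≈ 4.1901e+5 - 36.069*I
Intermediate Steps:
J = I*√1301 (J = √(-1301) = I*√1301 ≈ 36.069*I)
A(L, N) = I*√1301
419005 - A(-1535, S) = 419005 - I*√1301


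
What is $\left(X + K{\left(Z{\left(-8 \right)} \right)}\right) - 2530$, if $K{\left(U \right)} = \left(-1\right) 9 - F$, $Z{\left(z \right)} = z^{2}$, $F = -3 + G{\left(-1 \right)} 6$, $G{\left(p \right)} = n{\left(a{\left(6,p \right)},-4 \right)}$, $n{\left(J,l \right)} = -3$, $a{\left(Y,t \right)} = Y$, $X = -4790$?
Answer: $-7308$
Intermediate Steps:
$G{\left(p \right)} = -3$
$F = -21$ ($F = -3 - 18 = -21$)
$K{\left(U \right)} = 12$ ($K{\left(U \right)} = \left(-1\right) 9 - -21 = -9 + 21 = 12$)
$\left(X + K{\left(Z{\left(-8 \right)} \right)}\right) - 2530 = \left(-4790 + 12\right) - 2530 = -4778 - 2530 = -7308$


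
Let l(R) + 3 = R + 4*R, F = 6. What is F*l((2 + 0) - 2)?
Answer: -18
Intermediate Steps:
l(R) = -3 + 5*R (l(R) = -3 + (R + 4*R) = -3 + 5*R)
F*l((2 + 0) - 2) = 6*(-3 + 5*((2 + 0) - 2)) = 6*(-3 + 5*(2 - 2)) = 6*(-3 + 5*0) = 6*(-3 + 0) = 6*(-3) = -18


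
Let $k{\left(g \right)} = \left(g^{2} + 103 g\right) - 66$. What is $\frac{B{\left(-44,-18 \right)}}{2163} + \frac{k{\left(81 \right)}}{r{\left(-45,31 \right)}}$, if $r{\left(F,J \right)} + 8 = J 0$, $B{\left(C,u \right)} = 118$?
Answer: $- \frac{16046825}{8652} \approx -1854.7$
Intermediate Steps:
$r{\left(F,J \right)} = -8$ ($r{\left(F,J \right)} = -8 + J 0 = -8 + 0 = -8$)
$k{\left(g \right)} = -66 + g^{2} + 103 g$
$\frac{B{\left(-44,-18 \right)}}{2163} + \frac{k{\left(81 \right)}}{r{\left(-45,31 \right)}} = \frac{118}{2163} + \frac{-66 + 81^{2} + 103 \cdot 81}{-8} = 118 \cdot \frac{1}{2163} + \left(-66 + 6561 + 8343\right) \left(- \frac{1}{8}\right) = \frac{118}{2163} + 14838 \left(- \frac{1}{8}\right) = \frac{118}{2163} - \frac{7419}{4} = - \frac{16046825}{8652}$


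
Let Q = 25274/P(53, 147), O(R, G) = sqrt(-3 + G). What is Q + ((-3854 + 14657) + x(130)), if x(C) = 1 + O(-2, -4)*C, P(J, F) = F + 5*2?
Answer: 1721502/157 + 130*I*sqrt(7) ≈ 10965.0 + 343.95*I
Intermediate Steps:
P(J, F) = 10 + F (P(J, F) = F + 10 = 10 + F)
x(C) = 1 + I*C*sqrt(7) (x(C) = 1 + sqrt(-3 - 4)*C = 1 + sqrt(-7)*C = 1 + (I*sqrt(7))*C = 1 + I*C*sqrt(7))
Q = 25274/157 (Q = 25274/(10 + 147) = 25274/157 ≈ 160.98)
Q + ((-3854 + 14657) + x(130)) = 25274/157 + ((-3854 + 14657) + (1 + I*130*sqrt(7))) = 25274/157 + (10803 + (1 + 130*I*sqrt(7))) = 25274/157 + (10804 + 130*I*sqrt(7)) = 1721502/157 + 130*I*sqrt(7)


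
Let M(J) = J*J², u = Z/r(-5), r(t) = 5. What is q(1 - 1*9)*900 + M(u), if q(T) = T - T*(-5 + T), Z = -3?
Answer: -12600027/125 ≈ -1.0080e+5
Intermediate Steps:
u = -⅗ (u = -3/5 = -3*⅕ = -⅗ ≈ -0.60000)
q(T) = T - T*(-5 + T)
M(J) = J³
q(1 - 1*9)*900 + M(u) = ((1 - 1*9)*(6 - (1 - 1*9)))*900 + (-⅗)³ = ((1 - 9)*(6 - (1 - 9)))*900 - 27/125 = -8*(6 - 1*(-8))*900 - 27/125 = -8*(6 + 8)*900 - 27/125 = -8*14*900 - 27/125 = -112*900 - 27/125 = -100800 - 27/125 = -12600027/125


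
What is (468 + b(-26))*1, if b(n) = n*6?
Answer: 312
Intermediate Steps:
b(n) = 6*n
(468 + b(-26))*1 = (468 + 6*(-26))*1 = (468 - 156)*1 = 312*1 = 312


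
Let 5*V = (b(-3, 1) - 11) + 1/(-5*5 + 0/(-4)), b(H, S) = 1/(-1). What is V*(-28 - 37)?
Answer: 3913/25 ≈ 156.52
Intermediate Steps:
b(H, S) = -1
V = -301/125 (V = ((-1 - 11) + 1/(-5*5 + 0/(-4)))/5 = (-12 + 1/(-25 + 0*(-1/4)))/5 = (-12 + 1/(-25 + 0))/5 = (-12 + 1/(-25))/5 = (-12 - 1/25)/5 = (1/5)*(-301/25) = -301/125 ≈ -2.4080)
V*(-28 - 37) = -301*(-28 - 37)/125 = -301/125*(-65) = 3913/25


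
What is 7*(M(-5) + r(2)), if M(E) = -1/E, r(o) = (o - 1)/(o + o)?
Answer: 63/20 ≈ 3.1500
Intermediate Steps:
r(o) = (-1 + o)/(2*o) (r(o) = (-1 + o)/((2*o)) = (-1 + o)*(1/(2*o)) = (-1 + o)/(2*o))
7*(M(-5) + r(2)) = 7*(-1/(-5) + (1/2)*(-1 + 2)/2) = 7*(-1*(-1/5) + (1/2)*(1/2)*1) = 7*(1/5 + 1/4) = 7*(9/20) = 63/20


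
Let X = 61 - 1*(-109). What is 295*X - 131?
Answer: 50019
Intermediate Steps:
X = 170 (X = 61 + 109 = 170)
295*X - 131 = 295*170 - 131 = 50150 - 131 = 50019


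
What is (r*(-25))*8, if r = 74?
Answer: -14800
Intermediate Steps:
(r*(-25))*8 = (74*(-25))*8 = -1850*8 = -14800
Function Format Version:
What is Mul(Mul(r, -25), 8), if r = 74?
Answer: -14800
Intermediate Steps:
Mul(Mul(r, -25), 8) = Mul(Mul(74, -25), 8) = Mul(-1850, 8) = -14800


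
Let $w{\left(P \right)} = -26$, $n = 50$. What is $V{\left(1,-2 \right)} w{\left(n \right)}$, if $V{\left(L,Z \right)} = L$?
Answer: $-26$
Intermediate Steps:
$V{\left(1,-2 \right)} w{\left(n \right)} = 1 \left(-26\right) = -26$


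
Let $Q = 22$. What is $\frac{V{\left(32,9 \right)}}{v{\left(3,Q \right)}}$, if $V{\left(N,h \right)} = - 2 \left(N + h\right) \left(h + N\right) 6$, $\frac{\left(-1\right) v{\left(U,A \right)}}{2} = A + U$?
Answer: $\frac{10086}{25} \approx 403.44$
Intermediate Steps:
$v{\left(U,A \right)} = - 2 A - 2 U$ ($v{\left(U,A \right)} = - 2 \left(A + U\right) = - 2 A - 2 U$)
$V{\left(N,h \right)} = - 12 \left(N + h\right)^{2}$ ($V{\left(N,h \right)} = - 2 \left(N + h\right) \left(N + h\right) 6 = - 2 \left(N + h\right)^{2} \cdot 6 = - 12 \left(N + h\right)^{2}$)
$\frac{V{\left(32,9 \right)}}{v{\left(3,Q \right)}} = \frac{\left(-12\right) \left(32 + 9\right)^{2}}{\left(-2\right) 22 - 6} = \frac{\left(-12\right) 41^{2}}{-44 - 6} = \frac{\left(-12\right) 1681}{-50} = \left(-20172\right) \left(- \frac{1}{50}\right) = \frac{10086}{25}$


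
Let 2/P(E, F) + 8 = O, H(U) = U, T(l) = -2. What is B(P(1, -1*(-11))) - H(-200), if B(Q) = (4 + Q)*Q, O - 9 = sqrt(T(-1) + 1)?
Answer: 204 - 6*I ≈ 204.0 - 6.0*I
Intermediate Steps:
O = 9 + I (O = 9 + sqrt(-2 + 1) = 9 + sqrt(-1) = 9 + I ≈ 9.0 + 1.0*I)
P(E, F) = 1 - I (P(E, F) = 2/(-8 + (9 + I)) = 2/(1 + I) = 2*((1 - I)/2) = 1 - I)
B(Q) = Q*(4 + Q)
B(P(1, -1*(-11))) - H(-200) = (1 - I)*(4 + (1 - I)) - 1*(-200) = (1 - I)*(5 - I) + 200 = 200 + (1 - I)*(5 - I)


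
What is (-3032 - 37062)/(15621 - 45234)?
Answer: 40094/29613 ≈ 1.3539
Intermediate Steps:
(-3032 - 37062)/(15621 - 45234) = -40094/(-29613) = -40094*(-1/29613) = 40094/29613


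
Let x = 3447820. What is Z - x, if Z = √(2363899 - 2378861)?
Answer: -3447820 + I*√14962 ≈ -3.4478e+6 + 122.32*I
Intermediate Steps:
Z = I*√14962 (Z = √(-14962) = I*√14962 ≈ 122.32*I)
Z - x = I*√14962 - 1*3447820 = I*√14962 - 3447820 = -3447820 + I*√14962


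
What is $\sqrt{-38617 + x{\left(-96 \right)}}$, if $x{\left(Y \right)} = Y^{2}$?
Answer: $i \sqrt{29401} \approx 171.47 i$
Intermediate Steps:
$\sqrt{-38617 + x{\left(-96 \right)}} = \sqrt{-38617 + \left(-96\right)^{2}} = \sqrt{-38617 + 9216} = \sqrt{-29401} = i \sqrt{29401}$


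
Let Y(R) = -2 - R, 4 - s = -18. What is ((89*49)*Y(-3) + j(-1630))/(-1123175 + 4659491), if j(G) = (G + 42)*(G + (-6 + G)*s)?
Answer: 59748097/3536316 ≈ 16.896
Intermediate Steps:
s = 22 (s = 4 - 1*(-18) = 4 + 18 = 22)
j(G) = (-132 + 23*G)*(42 + G) (j(G) = (G + 42)*(G + (-6 + G)*22) = (42 + G)*(G + (-132 + 22*G)) = (42 + G)*(-132 + 23*G) = (-132 + 23*G)*(42 + G))
((89*49)*Y(-3) + j(-1630))/(-1123175 + 4659491) = ((89*49)*(-2 - 1*(-3)) + (-5544 + 23*(-1630)**2 + 834*(-1630)))/(-1123175 + 4659491) = (4361*(-2 + 3) + (-5544 + 23*2656900 - 1359420))/3536316 = (4361*1 + (-5544 + 61108700 - 1359420))*(1/3536316) = (4361 + 59743736)*(1/3536316) = 59748097*(1/3536316) = 59748097/3536316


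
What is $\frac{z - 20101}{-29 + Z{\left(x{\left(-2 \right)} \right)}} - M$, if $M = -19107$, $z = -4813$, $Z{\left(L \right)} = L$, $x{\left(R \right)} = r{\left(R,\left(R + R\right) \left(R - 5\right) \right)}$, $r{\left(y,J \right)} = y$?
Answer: $\frac{617231}{31} \approx 19911.0$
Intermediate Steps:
$x{\left(R \right)} = R$
$\frac{z - 20101}{-29 + Z{\left(x{\left(-2 \right)} \right)}} - M = \frac{-4813 - 20101}{-29 - 2} - -19107 = - \frac{24914}{-31} + 19107 = \left(-24914\right) \left(- \frac{1}{31}\right) + 19107 = \frac{24914}{31} + 19107 = \frac{617231}{31}$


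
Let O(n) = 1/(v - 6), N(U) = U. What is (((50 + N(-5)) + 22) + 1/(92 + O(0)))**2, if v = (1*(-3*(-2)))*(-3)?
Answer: 21872339449/4870849 ≈ 4490.5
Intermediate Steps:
v = -18 (v = (1*6)*(-3) = 6*(-3) = -18)
O(n) = -1/24 (O(n) = 1/(-18 - 6) = 1/(-24) = -1/24)
(((50 + N(-5)) + 22) + 1/(92 + O(0)))**2 = (((50 - 5) + 22) + 1/(92 - 1/24))**2 = ((45 + 22) + 1/(2207/24))**2 = (67 + 24/2207)**2 = (147893/2207)**2 = 21872339449/4870849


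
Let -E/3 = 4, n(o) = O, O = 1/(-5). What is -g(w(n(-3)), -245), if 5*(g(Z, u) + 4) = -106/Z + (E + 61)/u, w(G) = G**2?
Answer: 13351/25 ≈ 534.04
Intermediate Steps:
O = -1/5 ≈ -0.20000
n(o) = -1/5
E = -12 (E = -3*4 = -12)
g(Z, u) = -4 - 106/(5*Z) + 49/(5*u) (g(Z, u) = -4 + (-106/Z + (-12 + 61)/u)/5 = -4 + (-106/Z + 49/u)/5 = -4 + (-106/(5*Z) + 49/(5*u)) = -4 - 106/(5*Z) + 49/(5*u))
-g(w(n(-3)), -245) = -(-4 - 106/(5*((-1/5)**2)) + (49/5)/(-245)) = -(-4 - 106/(5*1/25) + (49/5)*(-1/245)) = -(-4 - 106/5*25 - 1/25) = -(-4 - 530 - 1/25) = -1*(-13351/25) = 13351/25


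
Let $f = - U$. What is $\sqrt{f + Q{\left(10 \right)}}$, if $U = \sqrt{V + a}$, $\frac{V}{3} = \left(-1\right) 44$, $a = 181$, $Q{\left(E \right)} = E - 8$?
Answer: $i \sqrt{5} \approx 2.2361 i$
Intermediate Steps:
$Q{\left(E \right)} = -8 + E$ ($Q{\left(E \right)} = E - 8 = -8 + E$)
$V = -132$ ($V = 3 \left(\left(-1\right) 44\right) = 3 \left(-44\right) = -132$)
$U = 7$ ($U = \sqrt{-132 + 181} = \sqrt{49} = 7$)
$f = -7$ ($f = \left(-1\right) 7 = -7$)
$\sqrt{f + Q{\left(10 \right)}} = \sqrt{-7 + \left(-8 + 10\right)} = \sqrt{-7 + 2} = \sqrt{-5} = i \sqrt{5}$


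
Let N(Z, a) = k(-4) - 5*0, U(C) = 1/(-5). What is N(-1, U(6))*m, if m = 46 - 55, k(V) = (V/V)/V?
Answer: 9/4 ≈ 2.2500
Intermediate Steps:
k(V) = 1/V
U(C) = -⅕
m = -9
N(Z, a) = -¼ (N(Z, a) = 1/(-4) - 5*0 = -¼ + 0 = -¼)
N(-1, U(6))*m = -¼*(-9) = 9/4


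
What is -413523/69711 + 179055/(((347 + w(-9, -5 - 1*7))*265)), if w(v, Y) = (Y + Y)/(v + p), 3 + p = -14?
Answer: -22225283988/5570350403 ≈ -3.9899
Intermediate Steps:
p = -17 (p = -3 - 14 = -17)
w(v, Y) = 2*Y/(-17 + v) (w(v, Y) = (Y + Y)/(v - 17) = (2*Y)/(-17 + v) = 2*Y/(-17 + v))
-413523/69711 + 179055/(((347 + w(-9, -5 - 1*7))*265)) = -413523/69711 + 179055/(((347 + 2*(-5 - 1*7)/(-17 - 9))*265)) = -413523*1/69711 + 179055/(((347 + 2*(-5 - 7)/(-26))*265)) = -137841/23237 + 179055/(((347 + 2*(-12)*(-1/26))*265)) = -137841/23237 + 179055/(((347 + 12/13)*265)) = -137841/23237 + 179055/(((4523/13)*265)) = -137841/23237 + 179055/(1198595/13) = -137841/23237 + 179055*(13/1198595) = -137841/23237 + 465543/239719 = -22225283988/5570350403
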